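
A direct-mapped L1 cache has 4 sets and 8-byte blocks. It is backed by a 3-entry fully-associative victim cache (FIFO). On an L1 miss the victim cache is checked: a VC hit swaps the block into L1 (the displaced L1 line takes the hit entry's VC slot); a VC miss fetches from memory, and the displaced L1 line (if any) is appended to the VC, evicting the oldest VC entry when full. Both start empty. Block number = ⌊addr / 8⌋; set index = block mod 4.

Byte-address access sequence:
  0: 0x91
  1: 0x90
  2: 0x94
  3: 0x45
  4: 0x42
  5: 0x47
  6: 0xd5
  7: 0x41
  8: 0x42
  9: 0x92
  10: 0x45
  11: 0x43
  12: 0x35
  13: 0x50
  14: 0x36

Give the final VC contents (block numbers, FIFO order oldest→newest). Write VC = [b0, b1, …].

VC = [26, 18, 10]

0: 0x91 (blk 18, set 2) → MISS  vc=[]
1: 0x90 (blk 18, set 2) → L1-HIT  vc=[]
2: 0x94 (blk 18, set 2) → L1-HIT  vc=[]
3: 0x45 (blk 8, set 0) → MISS  vc=[]
4: 0x42 (blk 8, set 0) → L1-HIT  vc=[]
5: 0x47 (blk 8, set 0) → L1-HIT  vc=[]
6: 0xd5 (blk 26, set 2) → MISS  vc=[18]
7: 0x41 (blk 8, set 0) → L1-HIT  vc=[18]
8: 0x42 (blk 8, set 0) → L1-HIT  vc=[18]
9: 0x92 (blk 18, set 2) → VC-HIT  vc=[26]
10: 0x45 (blk 8, set 0) → L1-HIT  vc=[26]
11: 0x43 (blk 8, set 0) → L1-HIT  vc=[26]
12: 0x35 (blk 6, set 2) → MISS  vc=[26, 18]
13: 0x50 (blk 10, set 2) → MISS  vc=[26, 18, 6]
14: 0x36 (blk 6, set 2) → VC-HIT  vc=[26, 18, 10]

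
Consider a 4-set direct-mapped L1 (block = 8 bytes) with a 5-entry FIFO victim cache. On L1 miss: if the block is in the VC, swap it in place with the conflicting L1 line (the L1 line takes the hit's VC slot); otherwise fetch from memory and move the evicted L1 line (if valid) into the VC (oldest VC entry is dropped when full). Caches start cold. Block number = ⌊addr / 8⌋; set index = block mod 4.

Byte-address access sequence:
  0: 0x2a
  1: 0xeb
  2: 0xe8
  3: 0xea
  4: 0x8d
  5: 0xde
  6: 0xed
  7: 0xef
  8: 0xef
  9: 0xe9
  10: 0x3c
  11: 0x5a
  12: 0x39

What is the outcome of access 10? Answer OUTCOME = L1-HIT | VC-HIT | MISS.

OUTCOME = MISS

0: 0x2a (blk 5, set 1) → MISS  vc=[]
1: 0xeb (blk 29, set 1) → MISS  vc=[5]
2: 0xe8 (blk 29, set 1) → L1-HIT  vc=[5]
3: 0xea (blk 29, set 1) → L1-HIT  vc=[5]
4: 0x8d (blk 17, set 1) → MISS  vc=[5, 29]
5: 0xde (blk 27, set 3) → MISS  vc=[5, 29]
6: 0xed (blk 29, set 1) → VC-HIT  vc=[5, 17]
7: 0xef (blk 29, set 1) → L1-HIT  vc=[5, 17]
8: 0xef (blk 29, set 1) → L1-HIT  vc=[5, 17]
9: 0xe9 (blk 29, set 1) → L1-HIT  vc=[5, 17]
10: 0x3c (blk 7, set 3) → MISS  vc=[5, 17, 27]
11: 0x5a (blk 11, set 3) → MISS  vc=[5, 17, 27, 7]
12: 0x39 (blk 7, set 3) → VC-HIT  vc=[5, 17, 27, 11]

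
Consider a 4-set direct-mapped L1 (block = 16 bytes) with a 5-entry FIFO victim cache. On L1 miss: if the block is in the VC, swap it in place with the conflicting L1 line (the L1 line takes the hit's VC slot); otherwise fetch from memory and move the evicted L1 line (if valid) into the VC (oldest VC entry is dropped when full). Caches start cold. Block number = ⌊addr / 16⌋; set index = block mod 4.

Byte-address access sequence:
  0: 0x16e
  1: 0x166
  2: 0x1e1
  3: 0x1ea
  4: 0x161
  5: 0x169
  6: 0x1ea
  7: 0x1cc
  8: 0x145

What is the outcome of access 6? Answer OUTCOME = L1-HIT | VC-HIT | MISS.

#0 0x16e→b22/s2 MISS; vc=[]
#1 0x166→b22/s2 L1-HIT; vc=[]
#2 0x1e1→b30/s2 MISS; vc=[22]
#3 0x1ea→b30/s2 L1-HIT; vc=[22]
#4 0x161→b22/s2 VC-HIT; vc=[30]
#5 0x169→b22/s2 L1-HIT; vc=[30]
#6 0x1ea→b30/s2 VC-HIT; vc=[22]
#7 0x1cc→b28/s0 MISS; vc=[22]
#8 0x145→b20/s0 MISS; vc=[22,28]

OUTCOME = VC-HIT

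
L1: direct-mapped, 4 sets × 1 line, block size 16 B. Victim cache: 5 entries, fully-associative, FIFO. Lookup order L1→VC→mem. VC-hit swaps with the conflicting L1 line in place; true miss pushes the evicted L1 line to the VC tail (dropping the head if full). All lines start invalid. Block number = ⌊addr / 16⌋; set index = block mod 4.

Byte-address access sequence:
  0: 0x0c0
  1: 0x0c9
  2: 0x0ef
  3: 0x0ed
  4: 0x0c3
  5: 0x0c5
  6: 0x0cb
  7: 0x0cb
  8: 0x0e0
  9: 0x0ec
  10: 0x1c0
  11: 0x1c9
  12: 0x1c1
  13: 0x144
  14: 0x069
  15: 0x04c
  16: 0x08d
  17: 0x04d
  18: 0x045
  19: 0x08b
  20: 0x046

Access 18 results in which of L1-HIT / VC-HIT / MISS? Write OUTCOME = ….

  [0] addr=0xc0 blk=12 s=0: MISS | VC []
  [1] addr=0xc9 blk=12 s=0: L1-HIT | VC []
  [2] addr=0xef blk=14 s=2: MISS | VC []
  [3] addr=0xed blk=14 s=2: L1-HIT | VC []
  [4] addr=0xc3 blk=12 s=0: L1-HIT | VC []
  [5] addr=0xc5 blk=12 s=0: L1-HIT | VC []
  [6] addr=0xcb blk=12 s=0: L1-HIT | VC []
  [7] addr=0xcb blk=12 s=0: L1-HIT | VC []
  [8] addr=0xe0 blk=14 s=2: L1-HIT | VC []
  [9] addr=0xec blk=14 s=2: L1-HIT | VC []
  [10] addr=0x1c0 blk=28 s=0: MISS | VC [12]
  [11] addr=0x1c9 blk=28 s=0: L1-HIT | VC [12]
  [12] addr=0x1c1 blk=28 s=0: L1-HIT | VC [12]
  [13] addr=0x144 blk=20 s=0: MISS | VC [12, 28]
  [14] addr=0x69 blk=6 s=2: MISS | VC [12, 28, 14]
  [15] addr=0x4c blk=4 s=0: MISS | VC [12, 28, 14, 20]
  [16] addr=0x8d blk=8 s=0: MISS | VC [12, 28, 14, 20, 4]
  [17] addr=0x4d blk=4 s=0: VC-HIT | VC [12, 28, 14, 20, 8]
  [18] addr=0x45 blk=4 s=0: L1-HIT | VC [12, 28, 14, 20, 8]
  [19] addr=0x8b blk=8 s=0: VC-HIT | VC [12, 28, 14, 20, 4]
  [20] addr=0x46 blk=4 s=0: VC-HIT | VC [12, 28, 14, 20, 8]

OUTCOME = L1-HIT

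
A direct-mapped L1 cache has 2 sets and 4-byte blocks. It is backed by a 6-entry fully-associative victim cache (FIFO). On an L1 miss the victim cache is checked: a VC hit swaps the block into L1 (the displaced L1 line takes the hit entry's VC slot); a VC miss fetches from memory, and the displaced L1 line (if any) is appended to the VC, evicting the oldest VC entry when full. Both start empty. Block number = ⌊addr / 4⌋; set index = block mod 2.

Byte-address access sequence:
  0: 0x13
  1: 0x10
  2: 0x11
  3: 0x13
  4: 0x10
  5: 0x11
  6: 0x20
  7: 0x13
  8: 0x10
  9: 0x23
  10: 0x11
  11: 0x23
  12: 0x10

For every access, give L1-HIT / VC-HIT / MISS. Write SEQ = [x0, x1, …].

SEQ = [MISS, L1-HIT, L1-HIT, L1-HIT, L1-HIT, L1-HIT, MISS, VC-HIT, L1-HIT, VC-HIT, VC-HIT, VC-HIT, VC-HIT]

0: 0x13 (blk 4, set 0) → MISS  vc=[]
1: 0x10 (blk 4, set 0) → L1-HIT  vc=[]
2: 0x11 (blk 4, set 0) → L1-HIT  vc=[]
3: 0x13 (blk 4, set 0) → L1-HIT  vc=[]
4: 0x10 (blk 4, set 0) → L1-HIT  vc=[]
5: 0x11 (blk 4, set 0) → L1-HIT  vc=[]
6: 0x20 (blk 8, set 0) → MISS  vc=[4]
7: 0x13 (blk 4, set 0) → VC-HIT  vc=[8]
8: 0x10 (blk 4, set 0) → L1-HIT  vc=[8]
9: 0x23 (blk 8, set 0) → VC-HIT  vc=[4]
10: 0x11 (blk 4, set 0) → VC-HIT  vc=[8]
11: 0x23 (blk 8, set 0) → VC-HIT  vc=[4]
12: 0x10 (blk 4, set 0) → VC-HIT  vc=[8]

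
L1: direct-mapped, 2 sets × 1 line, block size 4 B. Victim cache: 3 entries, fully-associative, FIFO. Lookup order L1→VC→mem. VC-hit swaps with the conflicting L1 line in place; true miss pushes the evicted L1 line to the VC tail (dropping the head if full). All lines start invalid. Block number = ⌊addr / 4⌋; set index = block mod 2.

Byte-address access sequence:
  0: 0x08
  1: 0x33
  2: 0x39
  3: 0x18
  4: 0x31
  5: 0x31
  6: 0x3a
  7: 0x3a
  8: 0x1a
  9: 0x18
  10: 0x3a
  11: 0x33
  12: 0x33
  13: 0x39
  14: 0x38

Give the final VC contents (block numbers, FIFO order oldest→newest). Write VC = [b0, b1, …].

VC = [2, 6, 12]

0: 0x8 (blk 2, set 0) → MISS  vc=[]
1: 0x33 (blk 12, set 0) → MISS  vc=[2]
2: 0x39 (blk 14, set 0) → MISS  vc=[2, 12]
3: 0x18 (blk 6, set 0) → MISS  vc=[2, 12, 14]
4: 0x31 (blk 12, set 0) → VC-HIT  vc=[2, 6, 14]
5: 0x31 (blk 12, set 0) → L1-HIT  vc=[2, 6, 14]
6: 0x3a (blk 14, set 0) → VC-HIT  vc=[2, 6, 12]
7: 0x3a (blk 14, set 0) → L1-HIT  vc=[2, 6, 12]
8: 0x1a (blk 6, set 0) → VC-HIT  vc=[2, 14, 12]
9: 0x18 (blk 6, set 0) → L1-HIT  vc=[2, 14, 12]
10: 0x3a (blk 14, set 0) → VC-HIT  vc=[2, 6, 12]
11: 0x33 (blk 12, set 0) → VC-HIT  vc=[2, 6, 14]
12: 0x33 (blk 12, set 0) → L1-HIT  vc=[2, 6, 14]
13: 0x39 (blk 14, set 0) → VC-HIT  vc=[2, 6, 12]
14: 0x38 (blk 14, set 0) → L1-HIT  vc=[2, 6, 12]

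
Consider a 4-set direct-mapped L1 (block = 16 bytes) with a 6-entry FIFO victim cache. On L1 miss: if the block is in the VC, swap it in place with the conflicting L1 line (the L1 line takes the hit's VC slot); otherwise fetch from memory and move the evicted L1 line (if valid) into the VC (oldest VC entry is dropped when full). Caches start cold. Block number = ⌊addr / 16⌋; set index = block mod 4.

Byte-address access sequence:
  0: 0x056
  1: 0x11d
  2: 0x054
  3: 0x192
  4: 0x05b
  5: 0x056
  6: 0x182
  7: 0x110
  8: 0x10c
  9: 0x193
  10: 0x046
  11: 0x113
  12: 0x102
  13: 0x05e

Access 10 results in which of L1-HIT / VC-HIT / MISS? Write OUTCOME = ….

0: 0x56 (blk 5, set 1) → MISS  vc=[]
1: 0x11d (blk 17, set 1) → MISS  vc=[5]
2: 0x54 (blk 5, set 1) → VC-HIT  vc=[17]
3: 0x192 (blk 25, set 1) → MISS  vc=[17, 5]
4: 0x5b (blk 5, set 1) → VC-HIT  vc=[17, 25]
5: 0x56 (blk 5, set 1) → L1-HIT  vc=[17, 25]
6: 0x182 (blk 24, set 0) → MISS  vc=[17, 25]
7: 0x110 (blk 17, set 1) → VC-HIT  vc=[5, 25]
8: 0x10c (blk 16, set 0) → MISS  vc=[5, 25, 24]
9: 0x193 (blk 25, set 1) → VC-HIT  vc=[5, 17, 24]
10: 0x46 (blk 4, set 0) → MISS  vc=[5, 17, 24, 16]
11: 0x113 (blk 17, set 1) → VC-HIT  vc=[5, 25, 24, 16]
12: 0x102 (blk 16, set 0) → VC-HIT  vc=[5, 25, 24, 4]
13: 0x5e (blk 5, set 1) → VC-HIT  vc=[17, 25, 24, 4]

OUTCOME = MISS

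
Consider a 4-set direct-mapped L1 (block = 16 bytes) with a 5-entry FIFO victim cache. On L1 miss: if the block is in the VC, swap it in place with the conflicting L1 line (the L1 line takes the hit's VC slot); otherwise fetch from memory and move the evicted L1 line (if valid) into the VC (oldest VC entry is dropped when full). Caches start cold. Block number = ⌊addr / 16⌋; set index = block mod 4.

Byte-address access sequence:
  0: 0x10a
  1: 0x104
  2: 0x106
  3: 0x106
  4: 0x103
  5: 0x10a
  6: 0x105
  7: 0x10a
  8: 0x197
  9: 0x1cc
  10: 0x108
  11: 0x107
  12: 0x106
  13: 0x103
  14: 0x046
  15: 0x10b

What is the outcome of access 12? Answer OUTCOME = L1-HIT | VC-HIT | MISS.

OUTCOME = L1-HIT

#0 0x10a→b16/s0 MISS; vc=[]
#1 0x104→b16/s0 L1-HIT; vc=[]
#2 0x106→b16/s0 L1-HIT; vc=[]
#3 0x106→b16/s0 L1-HIT; vc=[]
#4 0x103→b16/s0 L1-HIT; vc=[]
#5 0x10a→b16/s0 L1-HIT; vc=[]
#6 0x105→b16/s0 L1-HIT; vc=[]
#7 0x10a→b16/s0 L1-HIT; vc=[]
#8 0x197→b25/s1 MISS; vc=[]
#9 0x1cc→b28/s0 MISS; vc=[16]
#10 0x108→b16/s0 VC-HIT; vc=[28]
#11 0x107→b16/s0 L1-HIT; vc=[28]
#12 0x106→b16/s0 L1-HIT; vc=[28]
#13 0x103→b16/s0 L1-HIT; vc=[28]
#14 0x46→b4/s0 MISS; vc=[28,16]
#15 0x10b→b16/s0 VC-HIT; vc=[28,4]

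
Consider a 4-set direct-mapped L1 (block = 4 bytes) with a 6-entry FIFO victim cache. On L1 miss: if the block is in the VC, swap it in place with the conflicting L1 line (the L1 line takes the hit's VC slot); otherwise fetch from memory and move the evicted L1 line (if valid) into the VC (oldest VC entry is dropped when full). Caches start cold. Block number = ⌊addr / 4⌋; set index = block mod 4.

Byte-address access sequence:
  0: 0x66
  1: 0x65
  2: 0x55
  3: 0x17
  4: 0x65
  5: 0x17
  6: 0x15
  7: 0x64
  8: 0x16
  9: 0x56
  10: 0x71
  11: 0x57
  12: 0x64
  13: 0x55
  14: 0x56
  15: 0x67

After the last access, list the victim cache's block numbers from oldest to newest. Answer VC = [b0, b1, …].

VC = [21, 5]

  [0] addr=0x66 blk=25 s=1: MISS | VC []
  [1] addr=0x65 blk=25 s=1: L1-HIT | VC []
  [2] addr=0x55 blk=21 s=1: MISS | VC [25]
  [3] addr=0x17 blk=5 s=1: MISS | VC [25, 21]
  [4] addr=0x65 blk=25 s=1: VC-HIT | VC [5, 21]
  [5] addr=0x17 blk=5 s=1: VC-HIT | VC [25, 21]
  [6] addr=0x15 blk=5 s=1: L1-HIT | VC [25, 21]
  [7] addr=0x64 blk=25 s=1: VC-HIT | VC [5, 21]
  [8] addr=0x16 blk=5 s=1: VC-HIT | VC [25, 21]
  [9] addr=0x56 blk=21 s=1: VC-HIT | VC [25, 5]
  [10] addr=0x71 blk=28 s=0: MISS | VC [25, 5]
  [11] addr=0x57 blk=21 s=1: L1-HIT | VC [25, 5]
  [12] addr=0x64 blk=25 s=1: VC-HIT | VC [21, 5]
  [13] addr=0x55 blk=21 s=1: VC-HIT | VC [25, 5]
  [14] addr=0x56 blk=21 s=1: L1-HIT | VC [25, 5]
  [15] addr=0x67 blk=25 s=1: VC-HIT | VC [21, 5]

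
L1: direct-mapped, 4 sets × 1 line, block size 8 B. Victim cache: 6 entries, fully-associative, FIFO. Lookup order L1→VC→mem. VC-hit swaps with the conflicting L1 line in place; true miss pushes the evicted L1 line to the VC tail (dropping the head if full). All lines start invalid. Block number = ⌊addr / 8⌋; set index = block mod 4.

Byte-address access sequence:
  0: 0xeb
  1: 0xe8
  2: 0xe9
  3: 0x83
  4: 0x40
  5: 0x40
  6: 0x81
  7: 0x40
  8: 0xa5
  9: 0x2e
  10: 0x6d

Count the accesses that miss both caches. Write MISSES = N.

#0 0xeb→b29/s1 MISS; vc=[]
#1 0xe8→b29/s1 L1-HIT; vc=[]
#2 0xe9→b29/s1 L1-HIT; vc=[]
#3 0x83→b16/s0 MISS; vc=[]
#4 0x40→b8/s0 MISS; vc=[16]
#5 0x40→b8/s0 L1-HIT; vc=[16]
#6 0x81→b16/s0 VC-HIT; vc=[8]
#7 0x40→b8/s0 VC-HIT; vc=[16]
#8 0xa5→b20/s0 MISS; vc=[16,8]
#9 0x2e→b5/s1 MISS; vc=[16,8,29]
#10 0x6d→b13/s1 MISS; vc=[16,8,29,5]

MISSES = 6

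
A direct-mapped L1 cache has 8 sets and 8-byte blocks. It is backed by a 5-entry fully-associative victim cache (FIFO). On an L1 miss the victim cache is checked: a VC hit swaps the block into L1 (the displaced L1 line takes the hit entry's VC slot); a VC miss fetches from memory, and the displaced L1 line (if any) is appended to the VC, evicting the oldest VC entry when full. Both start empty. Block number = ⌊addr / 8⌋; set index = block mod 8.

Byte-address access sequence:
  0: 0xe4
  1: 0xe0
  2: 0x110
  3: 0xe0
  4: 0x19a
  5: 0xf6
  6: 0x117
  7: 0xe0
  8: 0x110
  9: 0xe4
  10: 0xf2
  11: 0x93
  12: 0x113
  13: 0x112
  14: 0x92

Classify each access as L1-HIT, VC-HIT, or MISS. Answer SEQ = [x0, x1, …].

SEQ = [MISS, L1-HIT, MISS, L1-HIT, MISS, MISS, L1-HIT, L1-HIT, L1-HIT, L1-HIT, L1-HIT, MISS, VC-HIT, L1-HIT, VC-HIT]

#0 0xe4→b28/s4 MISS; vc=[]
#1 0xe0→b28/s4 L1-HIT; vc=[]
#2 0x110→b34/s2 MISS; vc=[]
#3 0xe0→b28/s4 L1-HIT; vc=[]
#4 0x19a→b51/s3 MISS; vc=[]
#5 0xf6→b30/s6 MISS; vc=[]
#6 0x117→b34/s2 L1-HIT; vc=[]
#7 0xe0→b28/s4 L1-HIT; vc=[]
#8 0x110→b34/s2 L1-HIT; vc=[]
#9 0xe4→b28/s4 L1-HIT; vc=[]
#10 0xf2→b30/s6 L1-HIT; vc=[]
#11 0x93→b18/s2 MISS; vc=[34]
#12 0x113→b34/s2 VC-HIT; vc=[18]
#13 0x112→b34/s2 L1-HIT; vc=[18]
#14 0x92→b18/s2 VC-HIT; vc=[34]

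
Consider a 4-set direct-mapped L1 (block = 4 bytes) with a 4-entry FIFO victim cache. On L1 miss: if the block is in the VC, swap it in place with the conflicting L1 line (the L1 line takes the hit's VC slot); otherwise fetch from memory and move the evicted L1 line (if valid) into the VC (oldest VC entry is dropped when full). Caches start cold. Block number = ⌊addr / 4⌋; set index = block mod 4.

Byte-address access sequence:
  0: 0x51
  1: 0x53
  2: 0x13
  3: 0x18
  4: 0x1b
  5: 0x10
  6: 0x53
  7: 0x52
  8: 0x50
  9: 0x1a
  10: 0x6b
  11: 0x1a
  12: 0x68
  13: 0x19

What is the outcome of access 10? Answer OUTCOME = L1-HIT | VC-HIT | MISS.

  [0] addr=0x51 blk=20 s=0: MISS | VC []
  [1] addr=0x53 blk=20 s=0: L1-HIT | VC []
  [2] addr=0x13 blk=4 s=0: MISS | VC [20]
  [3] addr=0x18 blk=6 s=2: MISS | VC [20]
  [4] addr=0x1b blk=6 s=2: L1-HIT | VC [20]
  [5] addr=0x10 blk=4 s=0: L1-HIT | VC [20]
  [6] addr=0x53 blk=20 s=0: VC-HIT | VC [4]
  [7] addr=0x52 blk=20 s=0: L1-HIT | VC [4]
  [8] addr=0x50 blk=20 s=0: L1-HIT | VC [4]
  [9] addr=0x1a blk=6 s=2: L1-HIT | VC [4]
  [10] addr=0x6b blk=26 s=2: MISS | VC [4, 6]
  [11] addr=0x1a blk=6 s=2: VC-HIT | VC [4, 26]
  [12] addr=0x68 blk=26 s=2: VC-HIT | VC [4, 6]
  [13] addr=0x19 blk=6 s=2: VC-HIT | VC [4, 26]

OUTCOME = MISS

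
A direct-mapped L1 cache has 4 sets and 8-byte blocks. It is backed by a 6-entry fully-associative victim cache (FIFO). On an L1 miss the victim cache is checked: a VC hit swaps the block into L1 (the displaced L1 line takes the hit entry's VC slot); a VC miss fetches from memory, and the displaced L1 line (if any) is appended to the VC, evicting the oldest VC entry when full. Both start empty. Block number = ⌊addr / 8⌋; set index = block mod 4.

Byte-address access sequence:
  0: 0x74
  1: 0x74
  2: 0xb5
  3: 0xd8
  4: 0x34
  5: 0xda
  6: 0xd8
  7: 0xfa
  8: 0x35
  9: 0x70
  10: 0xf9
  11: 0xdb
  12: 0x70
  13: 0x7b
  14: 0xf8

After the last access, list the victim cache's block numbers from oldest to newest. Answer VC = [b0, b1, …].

VC = [6, 22, 15, 27]

0: 0x74 (blk 14, set 2) → MISS  vc=[]
1: 0x74 (blk 14, set 2) → L1-HIT  vc=[]
2: 0xb5 (blk 22, set 2) → MISS  vc=[14]
3: 0xd8 (blk 27, set 3) → MISS  vc=[14]
4: 0x34 (blk 6, set 2) → MISS  vc=[14, 22]
5: 0xda (blk 27, set 3) → L1-HIT  vc=[14, 22]
6: 0xd8 (blk 27, set 3) → L1-HIT  vc=[14, 22]
7: 0xfa (blk 31, set 3) → MISS  vc=[14, 22, 27]
8: 0x35 (blk 6, set 2) → L1-HIT  vc=[14, 22, 27]
9: 0x70 (blk 14, set 2) → VC-HIT  vc=[6, 22, 27]
10: 0xf9 (blk 31, set 3) → L1-HIT  vc=[6, 22, 27]
11: 0xdb (blk 27, set 3) → VC-HIT  vc=[6, 22, 31]
12: 0x70 (blk 14, set 2) → L1-HIT  vc=[6, 22, 31]
13: 0x7b (blk 15, set 3) → MISS  vc=[6, 22, 31, 27]
14: 0xf8 (blk 31, set 3) → VC-HIT  vc=[6, 22, 15, 27]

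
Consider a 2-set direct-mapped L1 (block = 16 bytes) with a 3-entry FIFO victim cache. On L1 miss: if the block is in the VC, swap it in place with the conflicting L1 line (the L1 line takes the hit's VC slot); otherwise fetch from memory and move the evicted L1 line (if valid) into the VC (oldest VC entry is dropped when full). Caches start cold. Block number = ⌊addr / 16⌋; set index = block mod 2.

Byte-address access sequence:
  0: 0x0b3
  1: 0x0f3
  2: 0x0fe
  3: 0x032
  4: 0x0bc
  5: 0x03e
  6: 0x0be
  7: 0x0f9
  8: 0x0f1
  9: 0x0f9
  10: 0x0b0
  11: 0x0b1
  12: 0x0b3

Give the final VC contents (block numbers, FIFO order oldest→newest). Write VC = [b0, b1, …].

0: 0xb3 (blk 11, set 1) → MISS  vc=[]
1: 0xf3 (blk 15, set 1) → MISS  vc=[11]
2: 0xfe (blk 15, set 1) → L1-HIT  vc=[11]
3: 0x32 (blk 3, set 1) → MISS  vc=[11, 15]
4: 0xbc (blk 11, set 1) → VC-HIT  vc=[3, 15]
5: 0x3e (blk 3, set 1) → VC-HIT  vc=[11, 15]
6: 0xbe (blk 11, set 1) → VC-HIT  vc=[3, 15]
7: 0xf9 (blk 15, set 1) → VC-HIT  vc=[3, 11]
8: 0xf1 (blk 15, set 1) → L1-HIT  vc=[3, 11]
9: 0xf9 (blk 15, set 1) → L1-HIT  vc=[3, 11]
10: 0xb0 (blk 11, set 1) → VC-HIT  vc=[3, 15]
11: 0xb1 (blk 11, set 1) → L1-HIT  vc=[3, 15]
12: 0xb3 (blk 11, set 1) → L1-HIT  vc=[3, 15]

VC = [3, 15]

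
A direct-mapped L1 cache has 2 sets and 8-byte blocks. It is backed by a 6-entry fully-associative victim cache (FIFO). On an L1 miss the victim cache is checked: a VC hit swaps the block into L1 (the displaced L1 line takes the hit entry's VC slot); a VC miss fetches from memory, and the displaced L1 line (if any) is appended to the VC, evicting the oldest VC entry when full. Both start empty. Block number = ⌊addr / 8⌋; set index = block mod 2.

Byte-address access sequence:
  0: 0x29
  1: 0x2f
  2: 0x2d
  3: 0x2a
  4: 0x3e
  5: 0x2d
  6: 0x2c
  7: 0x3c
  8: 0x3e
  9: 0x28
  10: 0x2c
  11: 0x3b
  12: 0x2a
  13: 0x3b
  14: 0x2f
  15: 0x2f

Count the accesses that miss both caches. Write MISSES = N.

  [0] addr=0x29 blk=5 s=1: MISS | VC []
  [1] addr=0x2f blk=5 s=1: L1-HIT | VC []
  [2] addr=0x2d blk=5 s=1: L1-HIT | VC []
  [3] addr=0x2a blk=5 s=1: L1-HIT | VC []
  [4] addr=0x3e blk=7 s=1: MISS | VC [5]
  [5] addr=0x2d blk=5 s=1: VC-HIT | VC [7]
  [6] addr=0x2c blk=5 s=1: L1-HIT | VC [7]
  [7] addr=0x3c blk=7 s=1: VC-HIT | VC [5]
  [8] addr=0x3e blk=7 s=1: L1-HIT | VC [5]
  [9] addr=0x28 blk=5 s=1: VC-HIT | VC [7]
  [10] addr=0x2c blk=5 s=1: L1-HIT | VC [7]
  [11] addr=0x3b blk=7 s=1: VC-HIT | VC [5]
  [12] addr=0x2a blk=5 s=1: VC-HIT | VC [7]
  [13] addr=0x3b blk=7 s=1: VC-HIT | VC [5]
  [14] addr=0x2f blk=5 s=1: VC-HIT | VC [7]
  [15] addr=0x2f blk=5 s=1: L1-HIT | VC [7]

MISSES = 2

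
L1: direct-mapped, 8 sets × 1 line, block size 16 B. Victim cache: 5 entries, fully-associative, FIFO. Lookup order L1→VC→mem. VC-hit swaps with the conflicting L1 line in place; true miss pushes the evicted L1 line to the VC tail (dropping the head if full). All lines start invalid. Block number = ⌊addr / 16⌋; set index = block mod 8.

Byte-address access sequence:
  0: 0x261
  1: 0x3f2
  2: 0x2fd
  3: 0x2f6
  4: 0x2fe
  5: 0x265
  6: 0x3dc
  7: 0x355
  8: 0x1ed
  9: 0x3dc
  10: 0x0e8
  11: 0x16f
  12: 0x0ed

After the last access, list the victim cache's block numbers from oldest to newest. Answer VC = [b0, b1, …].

VC = [63, 53, 38, 30, 22]

#0 0x261→b38/s6 MISS; vc=[]
#1 0x3f2→b63/s7 MISS; vc=[]
#2 0x2fd→b47/s7 MISS; vc=[63]
#3 0x2f6→b47/s7 L1-HIT; vc=[63]
#4 0x2fe→b47/s7 L1-HIT; vc=[63]
#5 0x265→b38/s6 L1-HIT; vc=[63]
#6 0x3dc→b61/s5 MISS; vc=[63]
#7 0x355→b53/s5 MISS; vc=[63,61]
#8 0x1ed→b30/s6 MISS; vc=[63,61,38]
#9 0x3dc→b61/s5 VC-HIT; vc=[63,53,38]
#10 0xe8→b14/s6 MISS; vc=[63,53,38,30]
#11 0x16f→b22/s6 MISS; vc=[63,53,38,30,14]
#12 0xed→b14/s6 VC-HIT; vc=[63,53,38,30,22]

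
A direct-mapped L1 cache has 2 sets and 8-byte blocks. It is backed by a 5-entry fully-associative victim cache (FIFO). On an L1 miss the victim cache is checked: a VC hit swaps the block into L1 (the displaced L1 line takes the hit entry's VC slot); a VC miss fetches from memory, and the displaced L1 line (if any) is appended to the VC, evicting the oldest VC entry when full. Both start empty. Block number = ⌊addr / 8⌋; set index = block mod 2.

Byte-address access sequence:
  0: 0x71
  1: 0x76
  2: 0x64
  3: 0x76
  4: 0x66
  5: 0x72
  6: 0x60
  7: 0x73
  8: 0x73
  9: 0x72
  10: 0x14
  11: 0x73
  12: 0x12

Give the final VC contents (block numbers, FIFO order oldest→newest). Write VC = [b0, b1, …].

  [0] addr=0x71 blk=14 s=0: MISS | VC []
  [1] addr=0x76 blk=14 s=0: L1-HIT | VC []
  [2] addr=0x64 blk=12 s=0: MISS | VC [14]
  [3] addr=0x76 blk=14 s=0: VC-HIT | VC [12]
  [4] addr=0x66 blk=12 s=0: VC-HIT | VC [14]
  [5] addr=0x72 blk=14 s=0: VC-HIT | VC [12]
  [6] addr=0x60 blk=12 s=0: VC-HIT | VC [14]
  [7] addr=0x73 blk=14 s=0: VC-HIT | VC [12]
  [8] addr=0x73 blk=14 s=0: L1-HIT | VC [12]
  [9] addr=0x72 blk=14 s=0: L1-HIT | VC [12]
  [10] addr=0x14 blk=2 s=0: MISS | VC [12, 14]
  [11] addr=0x73 blk=14 s=0: VC-HIT | VC [12, 2]
  [12] addr=0x12 blk=2 s=0: VC-HIT | VC [12, 14]

VC = [12, 14]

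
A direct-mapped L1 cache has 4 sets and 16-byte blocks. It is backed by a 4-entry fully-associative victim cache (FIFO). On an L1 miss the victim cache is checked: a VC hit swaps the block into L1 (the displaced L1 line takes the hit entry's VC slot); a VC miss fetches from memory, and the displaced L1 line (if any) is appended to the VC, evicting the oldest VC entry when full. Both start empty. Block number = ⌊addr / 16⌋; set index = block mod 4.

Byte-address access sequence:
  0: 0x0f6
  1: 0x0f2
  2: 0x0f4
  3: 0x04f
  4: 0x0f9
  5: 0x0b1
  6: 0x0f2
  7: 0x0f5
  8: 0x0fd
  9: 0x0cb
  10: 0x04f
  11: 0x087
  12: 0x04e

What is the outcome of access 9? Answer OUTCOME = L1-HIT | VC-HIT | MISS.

  [0] addr=0xf6 blk=15 s=3: MISS | VC []
  [1] addr=0xf2 blk=15 s=3: L1-HIT | VC []
  [2] addr=0xf4 blk=15 s=3: L1-HIT | VC []
  [3] addr=0x4f blk=4 s=0: MISS | VC []
  [4] addr=0xf9 blk=15 s=3: L1-HIT | VC []
  [5] addr=0xb1 blk=11 s=3: MISS | VC [15]
  [6] addr=0xf2 blk=15 s=3: VC-HIT | VC [11]
  [7] addr=0xf5 blk=15 s=3: L1-HIT | VC [11]
  [8] addr=0xfd blk=15 s=3: L1-HIT | VC [11]
  [9] addr=0xcb blk=12 s=0: MISS | VC [11, 4]
  [10] addr=0x4f blk=4 s=0: VC-HIT | VC [11, 12]
  [11] addr=0x87 blk=8 s=0: MISS | VC [11, 12, 4]
  [12] addr=0x4e blk=4 s=0: VC-HIT | VC [11, 12, 8]

OUTCOME = MISS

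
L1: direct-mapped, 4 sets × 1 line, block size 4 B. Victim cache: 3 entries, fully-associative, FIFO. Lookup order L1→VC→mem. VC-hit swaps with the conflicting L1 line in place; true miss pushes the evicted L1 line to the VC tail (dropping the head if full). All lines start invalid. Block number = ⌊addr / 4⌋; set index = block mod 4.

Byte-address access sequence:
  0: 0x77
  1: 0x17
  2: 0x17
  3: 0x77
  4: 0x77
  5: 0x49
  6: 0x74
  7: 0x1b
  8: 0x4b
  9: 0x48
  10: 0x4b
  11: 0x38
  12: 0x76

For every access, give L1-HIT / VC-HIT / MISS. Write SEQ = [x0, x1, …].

SEQ = [MISS, MISS, L1-HIT, VC-HIT, L1-HIT, MISS, L1-HIT, MISS, VC-HIT, L1-HIT, L1-HIT, MISS, L1-HIT]

#0 0x77→b29/s1 MISS; vc=[]
#1 0x17→b5/s1 MISS; vc=[29]
#2 0x17→b5/s1 L1-HIT; vc=[29]
#3 0x77→b29/s1 VC-HIT; vc=[5]
#4 0x77→b29/s1 L1-HIT; vc=[5]
#5 0x49→b18/s2 MISS; vc=[5]
#6 0x74→b29/s1 L1-HIT; vc=[5]
#7 0x1b→b6/s2 MISS; vc=[5,18]
#8 0x4b→b18/s2 VC-HIT; vc=[5,6]
#9 0x48→b18/s2 L1-HIT; vc=[5,6]
#10 0x4b→b18/s2 L1-HIT; vc=[5,6]
#11 0x38→b14/s2 MISS; vc=[5,6,18]
#12 0x76→b29/s1 L1-HIT; vc=[5,6,18]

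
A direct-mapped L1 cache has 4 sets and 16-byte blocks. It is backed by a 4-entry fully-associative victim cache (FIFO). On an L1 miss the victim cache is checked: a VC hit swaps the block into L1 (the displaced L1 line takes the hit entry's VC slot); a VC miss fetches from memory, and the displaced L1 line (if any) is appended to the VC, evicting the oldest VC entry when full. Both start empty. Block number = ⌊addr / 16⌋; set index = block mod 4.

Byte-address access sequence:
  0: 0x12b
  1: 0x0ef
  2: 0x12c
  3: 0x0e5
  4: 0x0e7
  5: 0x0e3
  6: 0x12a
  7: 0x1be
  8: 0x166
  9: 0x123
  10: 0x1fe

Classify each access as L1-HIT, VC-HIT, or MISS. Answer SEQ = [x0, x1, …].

SEQ = [MISS, MISS, VC-HIT, VC-HIT, L1-HIT, L1-HIT, VC-HIT, MISS, MISS, VC-HIT, MISS]

#0 0x12b→b18/s2 MISS; vc=[]
#1 0xef→b14/s2 MISS; vc=[18]
#2 0x12c→b18/s2 VC-HIT; vc=[14]
#3 0xe5→b14/s2 VC-HIT; vc=[18]
#4 0xe7→b14/s2 L1-HIT; vc=[18]
#5 0xe3→b14/s2 L1-HIT; vc=[18]
#6 0x12a→b18/s2 VC-HIT; vc=[14]
#7 0x1be→b27/s3 MISS; vc=[14]
#8 0x166→b22/s2 MISS; vc=[14,18]
#9 0x123→b18/s2 VC-HIT; vc=[14,22]
#10 0x1fe→b31/s3 MISS; vc=[14,22,27]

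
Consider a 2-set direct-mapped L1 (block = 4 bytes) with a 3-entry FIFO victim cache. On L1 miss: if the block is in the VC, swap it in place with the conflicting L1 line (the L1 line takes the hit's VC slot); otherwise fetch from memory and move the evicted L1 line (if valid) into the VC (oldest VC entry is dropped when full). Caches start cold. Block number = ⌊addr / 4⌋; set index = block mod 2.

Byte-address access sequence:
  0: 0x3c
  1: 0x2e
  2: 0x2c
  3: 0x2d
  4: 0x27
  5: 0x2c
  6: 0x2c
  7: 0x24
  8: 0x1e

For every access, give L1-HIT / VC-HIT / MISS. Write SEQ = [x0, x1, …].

  [0] addr=0x3c blk=15 s=1: MISS | VC []
  [1] addr=0x2e blk=11 s=1: MISS | VC [15]
  [2] addr=0x2c blk=11 s=1: L1-HIT | VC [15]
  [3] addr=0x2d blk=11 s=1: L1-HIT | VC [15]
  [4] addr=0x27 blk=9 s=1: MISS | VC [15, 11]
  [5] addr=0x2c blk=11 s=1: VC-HIT | VC [15, 9]
  [6] addr=0x2c blk=11 s=1: L1-HIT | VC [15, 9]
  [7] addr=0x24 blk=9 s=1: VC-HIT | VC [15, 11]
  [8] addr=0x1e blk=7 s=1: MISS | VC [15, 11, 9]

SEQ = [MISS, MISS, L1-HIT, L1-HIT, MISS, VC-HIT, L1-HIT, VC-HIT, MISS]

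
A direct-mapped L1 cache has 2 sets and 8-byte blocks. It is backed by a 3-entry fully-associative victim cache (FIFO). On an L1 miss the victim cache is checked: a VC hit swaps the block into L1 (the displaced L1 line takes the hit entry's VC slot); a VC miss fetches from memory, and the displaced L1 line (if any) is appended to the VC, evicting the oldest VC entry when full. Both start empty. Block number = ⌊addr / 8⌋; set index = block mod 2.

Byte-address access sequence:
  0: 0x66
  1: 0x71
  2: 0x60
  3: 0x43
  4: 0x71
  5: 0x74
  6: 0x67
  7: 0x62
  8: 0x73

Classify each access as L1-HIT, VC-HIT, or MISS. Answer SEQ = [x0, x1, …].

0: 0x66 (blk 12, set 0) → MISS  vc=[]
1: 0x71 (blk 14, set 0) → MISS  vc=[12]
2: 0x60 (blk 12, set 0) → VC-HIT  vc=[14]
3: 0x43 (blk 8, set 0) → MISS  vc=[14, 12]
4: 0x71 (blk 14, set 0) → VC-HIT  vc=[8, 12]
5: 0x74 (blk 14, set 0) → L1-HIT  vc=[8, 12]
6: 0x67 (blk 12, set 0) → VC-HIT  vc=[8, 14]
7: 0x62 (blk 12, set 0) → L1-HIT  vc=[8, 14]
8: 0x73 (blk 14, set 0) → VC-HIT  vc=[8, 12]

SEQ = [MISS, MISS, VC-HIT, MISS, VC-HIT, L1-HIT, VC-HIT, L1-HIT, VC-HIT]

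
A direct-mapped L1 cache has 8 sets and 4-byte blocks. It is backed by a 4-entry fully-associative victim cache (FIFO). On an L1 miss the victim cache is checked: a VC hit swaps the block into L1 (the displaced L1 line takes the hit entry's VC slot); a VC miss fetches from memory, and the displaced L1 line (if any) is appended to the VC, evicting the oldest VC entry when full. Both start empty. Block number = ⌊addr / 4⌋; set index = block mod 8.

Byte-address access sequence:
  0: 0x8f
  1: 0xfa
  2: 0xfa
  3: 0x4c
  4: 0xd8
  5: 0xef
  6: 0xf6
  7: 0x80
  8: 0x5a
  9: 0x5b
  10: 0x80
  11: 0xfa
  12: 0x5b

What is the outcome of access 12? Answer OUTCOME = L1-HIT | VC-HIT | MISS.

  [0] addr=0x8f blk=35 s=3: MISS | VC []
  [1] addr=0xfa blk=62 s=6: MISS | VC []
  [2] addr=0xfa blk=62 s=6: L1-HIT | VC []
  [3] addr=0x4c blk=19 s=3: MISS | VC [35]
  [4] addr=0xd8 blk=54 s=6: MISS | VC [35, 62]
  [5] addr=0xef blk=59 s=3: MISS | VC [35, 62, 19]
  [6] addr=0xf6 blk=61 s=5: MISS | VC [35, 62, 19]
  [7] addr=0x80 blk=32 s=0: MISS | VC [35, 62, 19]
  [8] addr=0x5a blk=22 s=6: MISS | VC [35, 62, 19, 54]
  [9] addr=0x5b blk=22 s=6: L1-HIT | VC [35, 62, 19, 54]
  [10] addr=0x80 blk=32 s=0: L1-HIT | VC [35, 62, 19, 54]
  [11] addr=0xfa blk=62 s=6: VC-HIT | VC [35, 22, 19, 54]
  [12] addr=0x5b blk=22 s=6: VC-HIT | VC [35, 62, 19, 54]

OUTCOME = VC-HIT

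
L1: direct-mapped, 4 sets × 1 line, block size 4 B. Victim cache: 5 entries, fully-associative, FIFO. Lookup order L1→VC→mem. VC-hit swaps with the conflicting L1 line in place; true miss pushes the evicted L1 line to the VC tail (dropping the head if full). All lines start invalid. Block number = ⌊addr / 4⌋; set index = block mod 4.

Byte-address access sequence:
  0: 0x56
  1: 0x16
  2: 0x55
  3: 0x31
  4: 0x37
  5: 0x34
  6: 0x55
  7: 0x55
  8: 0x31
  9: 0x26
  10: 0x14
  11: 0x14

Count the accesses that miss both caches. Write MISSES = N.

  [0] addr=0x56 blk=21 s=1: MISS | VC []
  [1] addr=0x16 blk=5 s=1: MISS | VC [21]
  [2] addr=0x55 blk=21 s=1: VC-HIT | VC [5]
  [3] addr=0x31 blk=12 s=0: MISS | VC [5]
  [4] addr=0x37 blk=13 s=1: MISS | VC [5, 21]
  [5] addr=0x34 blk=13 s=1: L1-HIT | VC [5, 21]
  [6] addr=0x55 blk=21 s=1: VC-HIT | VC [5, 13]
  [7] addr=0x55 blk=21 s=1: L1-HIT | VC [5, 13]
  [8] addr=0x31 blk=12 s=0: L1-HIT | VC [5, 13]
  [9] addr=0x26 blk=9 s=1: MISS | VC [5, 13, 21]
  [10] addr=0x14 blk=5 s=1: VC-HIT | VC [9, 13, 21]
  [11] addr=0x14 blk=5 s=1: L1-HIT | VC [9, 13, 21]

MISSES = 5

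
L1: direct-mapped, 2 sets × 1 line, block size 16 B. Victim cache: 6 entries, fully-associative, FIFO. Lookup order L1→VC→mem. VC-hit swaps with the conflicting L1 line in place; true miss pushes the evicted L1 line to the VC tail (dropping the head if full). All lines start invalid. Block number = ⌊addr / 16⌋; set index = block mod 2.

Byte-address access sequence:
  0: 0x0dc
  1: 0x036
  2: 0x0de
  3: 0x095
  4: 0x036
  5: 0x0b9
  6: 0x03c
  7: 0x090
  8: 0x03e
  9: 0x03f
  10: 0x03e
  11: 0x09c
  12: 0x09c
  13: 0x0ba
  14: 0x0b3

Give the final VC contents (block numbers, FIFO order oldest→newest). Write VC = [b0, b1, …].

VC = [3, 13, 9]

0: 0xdc (blk 13, set 1) → MISS  vc=[]
1: 0x36 (blk 3, set 1) → MISS  vc=[13]
2: 0xde (blk 13, set 1) → VC-HIT  vc=[3]
3: 0x95 (blk 9, set 1) → MISS  vc=[3, 13]
4: 0x36 (blk 3, set 1) → VC-HIT  vc=[9, 13]
5: 0xb9 (blk 11, set 1) → MISS  vc=[9, 13, 3]
6: 0x3c (blk 3, set 1) → VC-HIT  vc=[9, 13, 11]
7: 0x90 (blk 9, set 1) → VC-HIT  vc=[3, 13, 11]
8: 0x3e (blk 3, set 1) → VC-HIT  vc=[9, 13, 11]
9: 0x3f (blk 3, set 1) → L1-HIT  vc=[9, 13, 11]
10: 0x3e (blk 3, set 1) → L1-HIT  vc=[9, 13, 11]
11: 0x9c (blk 9, set 1) → VC-HIT  vc=[3, 13, 11]
12: 0x9c (blk 9, set 1) → L1-HIT  vc=[3, 13, 11]
13: 0xba (blk 11, set 1) → VC-HIT  vc=[3, 13, 9]
14: 0xb3 (blk 11, set 1) → L1-HIT  vc=[3, 13, 9]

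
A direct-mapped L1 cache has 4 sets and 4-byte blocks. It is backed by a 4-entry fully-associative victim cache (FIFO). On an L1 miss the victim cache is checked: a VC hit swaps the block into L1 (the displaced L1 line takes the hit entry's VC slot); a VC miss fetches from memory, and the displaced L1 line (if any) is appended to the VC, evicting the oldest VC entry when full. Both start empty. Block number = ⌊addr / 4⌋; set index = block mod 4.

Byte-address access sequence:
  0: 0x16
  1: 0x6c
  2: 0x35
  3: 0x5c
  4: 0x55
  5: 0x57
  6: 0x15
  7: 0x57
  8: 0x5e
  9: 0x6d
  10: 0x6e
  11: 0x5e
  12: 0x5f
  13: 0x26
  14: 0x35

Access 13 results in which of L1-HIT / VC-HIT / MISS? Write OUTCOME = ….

  [0] addr=0x16 blk=5 s=1: MISS | VC []
  [1] addr=0x6c blk=27 s=3: MISS | VC []
  [2] addr=0x35 blk=13 s=1: MISS | VC [5]
  [3] addr=0x5c blk=23 s=3: MISS | VC [5, 27]
  [4] addr=0x55 blk=21 s=1: MISS | VC [5, 27, 13]
  [5] addr=0x57 blk=21 s=1: L1-HIT | VC [5, 27, 13]
  [6] addr=0x15 blk=5 s=1: VC-HIT | VC [21, 27, 13]
  [7] addr=0x57 blk=21 s=1: VC-HIT | VC [5, 27, 13]
  [8] addr=0x5e blk=23 s=3: L1-HIT | VC [5, 27, 13]
  [9] addr=0x6d blk=27 s=3: VC-HIT | VC [5, 23, 13]
  [10] addr=0x6e blk=27 s=3: L1-HIT | VC [5, 23, 13]
  [11] addr=0x5e blk=23 s=3: VC-HIT | VC [5, 27, 13]
  [12] addr=0x5f blk=23 s=3: L1-HIT | VC [5, 27, 13]
  [13] addr=0x26 blk=9 s=1: MISS | VC [5, 27, 13, 21]
  [14] addr=0x35 blk=13 s=1: VC-HIT | VC [5, 27, 9, 21]

OUTCOME = MISS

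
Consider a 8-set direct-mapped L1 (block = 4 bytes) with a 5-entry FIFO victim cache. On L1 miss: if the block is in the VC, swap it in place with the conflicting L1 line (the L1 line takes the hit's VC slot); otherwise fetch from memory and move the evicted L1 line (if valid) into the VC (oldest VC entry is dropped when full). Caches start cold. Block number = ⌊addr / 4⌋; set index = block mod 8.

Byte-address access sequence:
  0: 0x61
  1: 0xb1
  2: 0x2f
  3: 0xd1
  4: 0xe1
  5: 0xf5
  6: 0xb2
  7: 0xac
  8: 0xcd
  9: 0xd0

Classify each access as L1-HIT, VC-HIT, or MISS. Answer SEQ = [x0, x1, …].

SEQ = [MISS, MISS, MISS, MISS, MISS, MISS, VC-HIT, MISS, MISS, VC-HIT]

0: 0x61 (blk 24, set 0) → MISS  vc=[]
1: 0xb1 (blk 44, set 4) → MISS  vc=[]
2: 0x2f (blk 11, set 3) → MISS  vc=[]
3: 0xd1 (blk 52, set 4) → MISS  vc=[44]
4: 0xe1 (blk 56, set 0) → MISS  vc=[44, 24]
5: 0xf5 (blk 61, set 5) → MISS  vc=[44, 24]
6: 0xb2 (blk 44, set 4) → VC-HIT  vc=[52, 24]
7: 0xac (blk 43, set 3) → MISS  vc=[52, 24, 11]
8: 0xcd (blk 51, set 3) → MISS  vc=[52, 24, 11, 43]
9: 0xd0 (blk 52, set 4) → VC-HIT  vc=[44, 24, 11, 43]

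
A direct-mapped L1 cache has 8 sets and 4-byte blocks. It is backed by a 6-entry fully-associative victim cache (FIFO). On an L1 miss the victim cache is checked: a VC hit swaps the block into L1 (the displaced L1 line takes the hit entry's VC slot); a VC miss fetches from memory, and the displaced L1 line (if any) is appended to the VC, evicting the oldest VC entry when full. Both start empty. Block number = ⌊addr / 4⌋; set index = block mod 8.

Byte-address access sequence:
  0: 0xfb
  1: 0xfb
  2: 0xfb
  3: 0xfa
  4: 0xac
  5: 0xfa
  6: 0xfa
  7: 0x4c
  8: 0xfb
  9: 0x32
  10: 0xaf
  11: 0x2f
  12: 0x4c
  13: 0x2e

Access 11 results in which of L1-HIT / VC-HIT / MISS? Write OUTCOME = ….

#0 0xfb→b62/s6 MISS; vc=[]
#1 0xfb→b62/s6 L1-HIT; vc=[]
#2 0xfb→b62/s6 L1-HIT; vc=[]
#3 0xfa→b62/s6 L1-HIT; vc=[]
#4 0xac→b43/s3 MISS; vc=[]
#5 0xfa→b62/s6 L1-HIT; vc=[]
#6 0xfa→b62/s6 L1-HIT; vc=[]
#7 0x4c→b19/s3 MISS; vc=[43]
#8 0xfb→b62/s6 L1-HIT; vc=[43]
#9 0x32→b12/s4 MISS; vc=[43]
#10 0xaf→b43/s3 VC-HIT; vc=[19]
#11 0x2f→b11/s3 MISS; vc=[19,43]
#12 0x4c→b19/s3 VC-HIT; vc=[11,43]
#13 0x2e→b11/s3 VC-HIT; vc=[19,43]

OUTCOME = MISS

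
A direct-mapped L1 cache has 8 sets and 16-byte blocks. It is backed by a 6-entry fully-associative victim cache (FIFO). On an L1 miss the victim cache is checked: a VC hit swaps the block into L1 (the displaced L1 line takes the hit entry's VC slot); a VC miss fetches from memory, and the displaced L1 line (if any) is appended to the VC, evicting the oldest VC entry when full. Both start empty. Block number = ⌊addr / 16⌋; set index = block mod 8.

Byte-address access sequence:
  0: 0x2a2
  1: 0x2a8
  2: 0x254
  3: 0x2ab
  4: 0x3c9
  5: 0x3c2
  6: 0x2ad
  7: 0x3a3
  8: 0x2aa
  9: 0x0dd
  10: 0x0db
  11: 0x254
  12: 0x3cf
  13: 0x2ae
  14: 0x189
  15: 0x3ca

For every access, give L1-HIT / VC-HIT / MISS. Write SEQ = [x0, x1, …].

  [0] addr=0x2a2 blk=42 s=2: MISS | VC []
  [1] addr=0x2a8 blk=42 s=2: L1-HIT | VC []
  [2] addr=0x254 blk=37 s=5: MISS | VC []
  [3] addr=0x2ab blk=42 s=2: L1-HIT | VC []
  [4] addr=0x3c9 blk=60 s=4: MISS | VC []
  [5] addr=0x3c2 blk=60 s=4: L1-HIT | VC []
  [6] addr=0x2ad blk=42 s=2: L1-HIT | VC []
  [7] addr=0x3a3 blk=58 s=2: MISS | VC [42]
  [8] addr=0x2aa blk=42 s=2: VC-HIT | VC [58]
  [9] addr=0xdd blk=13 s=5: MISS | VC [58, 37]
  [10] addr=0xdb blk=13 s=5: L1-HIT | VC [58, 37]
  [11] addr=0x254 blk=37 s=5: VC-HIT | VC [58, 13]
  [12] addr=0x3cf blk=60 s=4: L1-HIT | VC [58, 13]
  [13] addr=0x2ae blk=42 s=2: L1-HIT | VC [58, 13]
  [14] addr=0x189 blk=24 s=0: MISS | VC [58, 13]
  [15] addr=0x3ca blk=60 s=4: L1-HIT | VC [58, 13]

SEQ = [MISS, L1-HIT, MISS, L1-HIT, MISS, L1-HIT, L1-HIT, MISS, VC-HIT, MISS, L1-HIT, VC-HIT, L1-HIT, L1-HIT, MISS, L1-HIT]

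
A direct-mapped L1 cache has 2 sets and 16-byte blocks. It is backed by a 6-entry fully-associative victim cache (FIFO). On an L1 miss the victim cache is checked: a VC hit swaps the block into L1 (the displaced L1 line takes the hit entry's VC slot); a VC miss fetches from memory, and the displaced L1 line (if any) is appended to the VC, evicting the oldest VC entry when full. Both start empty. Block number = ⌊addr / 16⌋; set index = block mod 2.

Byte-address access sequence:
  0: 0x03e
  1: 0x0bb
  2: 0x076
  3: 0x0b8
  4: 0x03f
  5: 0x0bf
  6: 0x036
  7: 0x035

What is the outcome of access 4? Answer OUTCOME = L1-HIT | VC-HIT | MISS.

OUTCOME = VC-HIT

#0 0x3e→b3/s1 MISS; vc=[]
#1 0xbb→b11/s1 MISS; vc=[3]
#2 0x76→b7/s1 MISS; vc=[3,11]
#3 0xb8→b11/s1 VC-HIT; vc=[3,7]
#4 0x3f→b3/s1 VC-HIT; vc=[11,7]
#5 0xbf→b11/s1 VC-HIT; vc=[3,7]
#6 0x36→b3/s1 VC-HIT; vc=[11,7]
#7 0x35→b3/s1 L1-HIT; vc=[11,7]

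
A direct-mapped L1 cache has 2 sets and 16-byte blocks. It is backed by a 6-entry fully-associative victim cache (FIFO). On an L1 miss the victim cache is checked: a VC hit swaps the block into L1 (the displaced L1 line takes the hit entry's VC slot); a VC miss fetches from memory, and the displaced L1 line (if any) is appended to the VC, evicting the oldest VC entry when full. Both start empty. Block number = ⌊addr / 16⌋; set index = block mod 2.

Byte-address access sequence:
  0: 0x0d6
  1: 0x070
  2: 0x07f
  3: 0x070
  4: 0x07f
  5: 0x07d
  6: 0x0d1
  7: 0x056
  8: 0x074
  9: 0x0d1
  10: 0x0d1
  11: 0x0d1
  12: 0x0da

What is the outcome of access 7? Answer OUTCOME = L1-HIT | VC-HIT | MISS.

OUTCOME = MISS

#0 0xd6→b13/s1 MISS; vc=[]
#1 0x70→b7/s1 MISS; vc=[13]
#2 0x7f→b7/s1 L1-HIT; vc=[13]
#3 0x70→b7/s1 L1-HIT; vc=[13]
#4 0x7f→b7/s1 L1-HIT; vc=[13]
#5 0x7d→b7/s1 L1-HIT; vc=[13]
#6 0xd1→b13/s1 VC-HIT; vc=[7]
#7 0x56→b5/s1 MISS; vc=[7,13]
#8 0x74→b7/s1 VC-HIT; vc=[5,13]
#9 0xd1→b13/s1 VC-HIT; vc=[5,7]
#10 0xd1→b13/s1 L1-HIT; vc=[5,7]
#11 0xd1→b13/s1 L1-HIT; vc=[5,7]
#12 0xda→b13/s1 L1-HIT; vc=[5,7]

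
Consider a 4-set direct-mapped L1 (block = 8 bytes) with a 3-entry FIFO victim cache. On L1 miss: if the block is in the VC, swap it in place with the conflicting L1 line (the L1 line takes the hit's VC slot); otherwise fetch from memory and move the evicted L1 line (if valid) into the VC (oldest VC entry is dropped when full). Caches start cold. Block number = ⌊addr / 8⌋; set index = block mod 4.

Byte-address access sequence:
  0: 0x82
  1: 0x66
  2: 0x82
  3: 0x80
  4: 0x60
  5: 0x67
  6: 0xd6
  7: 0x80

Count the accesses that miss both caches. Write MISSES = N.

  [0] addr=0x82 blk=16 s=0: MISS | VC []
  [1] addr=0x66 blk=12 s=0: MISS | VC [16]
  [2] addr=0x82 blk=16 s=0: VC-HIT | VC [12]
  [3] addr=0x80 blk=16 s=0: L1-HIT | VC [12]
  [4] addr=0x60 blk=12 s=0: VC-HIT | VC [16]
  [5] addr=0x67 blk=12 s=0: L1-HIT | VC [16]
  [6] addr=0xd6 blk=26 s=2: MISS | VC [16]
  [7] addr=0x80 blk=16 s=0: VC-HIT | VC [12]

MISSES = 3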